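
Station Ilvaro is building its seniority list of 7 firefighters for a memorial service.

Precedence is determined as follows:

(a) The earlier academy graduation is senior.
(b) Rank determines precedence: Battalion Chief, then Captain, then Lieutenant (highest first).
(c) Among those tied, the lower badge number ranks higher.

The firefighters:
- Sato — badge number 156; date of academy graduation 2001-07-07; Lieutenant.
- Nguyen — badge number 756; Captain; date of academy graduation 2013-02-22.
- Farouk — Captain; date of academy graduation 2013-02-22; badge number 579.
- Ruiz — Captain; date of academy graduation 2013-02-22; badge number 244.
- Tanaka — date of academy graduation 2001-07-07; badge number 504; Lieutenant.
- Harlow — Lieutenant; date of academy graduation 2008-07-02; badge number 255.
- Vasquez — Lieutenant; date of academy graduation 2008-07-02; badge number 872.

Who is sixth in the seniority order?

Farouk

By date of academy graduation (earlier first): Sato and Tanaka (both 2001-07-07); then Harlow and Vasquez (both 2008-07-02); then Ruiz, Farouk and Nguyen (each 2013-02-22).
Sato and Tanaka are each Lieutenant, so the next rule applies.
Among Sato and Tanaka, by badge number (lower first): Sato (156) before Tanaka (504).
Harlow and Vasquez are each Lieutenant, so the next rule applies.
Among Harlow and Vasquez, by badge number (lower first): Harlow (255) before Vasquez (872).
Ruiz, Farouk and Nguyen are each Captain, so the next rule applies.
Among Ruiz, Farouk and Nguyen, by badge number (lower first): Ruiz (244) before Farouk (579) before Nguyen (756).
Order: Sato, Tanaka, Harlow, Vasquez, Ruiz, Farouk, Nguyen.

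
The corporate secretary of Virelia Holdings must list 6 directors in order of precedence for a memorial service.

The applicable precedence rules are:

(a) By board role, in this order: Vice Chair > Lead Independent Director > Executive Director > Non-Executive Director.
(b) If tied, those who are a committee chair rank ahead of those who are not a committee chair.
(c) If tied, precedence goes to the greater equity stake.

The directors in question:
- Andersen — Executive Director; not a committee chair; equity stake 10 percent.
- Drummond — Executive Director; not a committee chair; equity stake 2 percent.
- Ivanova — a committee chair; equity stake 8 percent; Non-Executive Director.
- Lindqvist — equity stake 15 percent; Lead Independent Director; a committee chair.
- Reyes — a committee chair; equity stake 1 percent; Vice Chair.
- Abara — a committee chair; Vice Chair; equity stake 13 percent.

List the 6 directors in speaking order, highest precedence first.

Abara, Reyes, Lindqvist, Andersen, Drummond, Ivanova

By board role: Abara and Reyes (Vice Chair); then Lindqvist (Lead Independent Director); then Andersen and Drummond (Executive Director); then Ivanova (Non-Executive Director).
Abara and Reyes are each a committee chair, so the next rule applies.
Among Abara and Reyes, by equity stake (higher first): Abara (13 percent) before Reyes (1 percent).
Andersen and Drummond are each not a committee chair, so the next rule applies.
Among Andersen and Drummond, by equity stake (higher first): Andersen (10 percent) before Drummond (2 percent).
Full order: Abara, Reyes, Lindqvist, Andersen, Drummond, Ivanova.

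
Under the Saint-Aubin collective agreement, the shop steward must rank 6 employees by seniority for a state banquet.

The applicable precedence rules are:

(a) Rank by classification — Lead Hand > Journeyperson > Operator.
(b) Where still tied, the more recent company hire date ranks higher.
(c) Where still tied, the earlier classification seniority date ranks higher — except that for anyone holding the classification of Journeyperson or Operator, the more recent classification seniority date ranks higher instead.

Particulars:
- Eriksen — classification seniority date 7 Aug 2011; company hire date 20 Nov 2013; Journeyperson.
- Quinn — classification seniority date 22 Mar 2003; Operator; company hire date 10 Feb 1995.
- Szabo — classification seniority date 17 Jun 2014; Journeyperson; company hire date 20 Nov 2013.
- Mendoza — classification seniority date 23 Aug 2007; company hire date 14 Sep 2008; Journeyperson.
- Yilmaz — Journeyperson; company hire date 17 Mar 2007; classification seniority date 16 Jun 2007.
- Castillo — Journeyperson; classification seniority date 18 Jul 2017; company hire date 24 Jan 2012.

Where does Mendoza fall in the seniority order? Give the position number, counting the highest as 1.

4

By classification: Szabo, Eriksen, Castillo, Mendoza and Yilmaz (Journeyperson); then Quinn (Operator).
Among Szabo, Eriksen, Castillo, Mendoza and Yilmaz, by company hire date (later first): Szabo and Eriksen (20 Nov 2013) before Castillo (24 Jan 2012) before Mendoza (14 Sep 2008) before Yilmaz (17 Mar 2007).
Among Szabo and Eriksen, by classification seniority date (later first) (reversed rule for this group): Szabo (17 Jun 2014) before Eriksen (7 Aug 2011).
Order: Szabo, Eriksen, Castillo, Mendoza, Yilmaz, Quinn. So position 4.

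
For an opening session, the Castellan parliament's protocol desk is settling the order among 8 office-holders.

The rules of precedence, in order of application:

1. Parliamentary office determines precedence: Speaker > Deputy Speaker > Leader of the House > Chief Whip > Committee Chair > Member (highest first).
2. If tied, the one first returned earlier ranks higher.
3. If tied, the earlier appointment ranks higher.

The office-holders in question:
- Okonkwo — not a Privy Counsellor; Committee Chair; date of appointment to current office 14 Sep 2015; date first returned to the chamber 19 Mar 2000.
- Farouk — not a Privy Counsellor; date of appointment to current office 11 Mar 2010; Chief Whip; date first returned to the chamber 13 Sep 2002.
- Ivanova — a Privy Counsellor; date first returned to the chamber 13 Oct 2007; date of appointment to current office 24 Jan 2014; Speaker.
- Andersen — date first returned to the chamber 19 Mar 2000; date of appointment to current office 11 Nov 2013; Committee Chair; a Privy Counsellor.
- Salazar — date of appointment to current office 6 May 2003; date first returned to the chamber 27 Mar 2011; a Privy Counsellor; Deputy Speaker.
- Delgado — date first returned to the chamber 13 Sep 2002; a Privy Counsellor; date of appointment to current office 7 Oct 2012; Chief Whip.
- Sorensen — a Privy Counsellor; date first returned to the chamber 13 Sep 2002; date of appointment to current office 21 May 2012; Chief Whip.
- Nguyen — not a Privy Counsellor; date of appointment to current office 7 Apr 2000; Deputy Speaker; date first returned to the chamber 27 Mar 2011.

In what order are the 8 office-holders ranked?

Ivanova, Nguyen, Salazar, Farouk, Sorensen, Delgado, Andersen, Okonkwo

By parliamentary office: Ivanova (Speaker); then Nguyen and Salazar (Deputy Speaker); then Farouk, Sorensen and Delgado (Chief Whip); then Andersen and Okonkwo (Committee Chair).
Nguyen and Salazar both have date first returned to the chamber 27 Mar 2011, so the next rule applies.
Among Nguyen and Salazar, by date of appointment to current office (earlier first): Nguyen (7 Apr 2000) before Salazar (6 May 2003).
Farouk, Sorensen and Delgado all have date first returned to the chamber 13 Sep 2002, so the next rule applies.
Among Farouk, Sorensen and Delgado, by date of appointment to current office (earlier first): Farouk (11 Mar 2010) before Sorensen (21 May 2012) before Delgado (7 Oct 2012).
Andersen and Okonkwo both have date first returned to the chamber 19 Mar 2000, so the next rule applies.
Among Andersen and Okonkwo, by date of appointment to current office (earlier first): Andersen (11 Nov 2013) before Okonkwo (14 Sep 2015).
Full order: Ivanova, Nguyen, Salazar, Farouk, Sorensen, Delgado, Andersen, Okonkwo.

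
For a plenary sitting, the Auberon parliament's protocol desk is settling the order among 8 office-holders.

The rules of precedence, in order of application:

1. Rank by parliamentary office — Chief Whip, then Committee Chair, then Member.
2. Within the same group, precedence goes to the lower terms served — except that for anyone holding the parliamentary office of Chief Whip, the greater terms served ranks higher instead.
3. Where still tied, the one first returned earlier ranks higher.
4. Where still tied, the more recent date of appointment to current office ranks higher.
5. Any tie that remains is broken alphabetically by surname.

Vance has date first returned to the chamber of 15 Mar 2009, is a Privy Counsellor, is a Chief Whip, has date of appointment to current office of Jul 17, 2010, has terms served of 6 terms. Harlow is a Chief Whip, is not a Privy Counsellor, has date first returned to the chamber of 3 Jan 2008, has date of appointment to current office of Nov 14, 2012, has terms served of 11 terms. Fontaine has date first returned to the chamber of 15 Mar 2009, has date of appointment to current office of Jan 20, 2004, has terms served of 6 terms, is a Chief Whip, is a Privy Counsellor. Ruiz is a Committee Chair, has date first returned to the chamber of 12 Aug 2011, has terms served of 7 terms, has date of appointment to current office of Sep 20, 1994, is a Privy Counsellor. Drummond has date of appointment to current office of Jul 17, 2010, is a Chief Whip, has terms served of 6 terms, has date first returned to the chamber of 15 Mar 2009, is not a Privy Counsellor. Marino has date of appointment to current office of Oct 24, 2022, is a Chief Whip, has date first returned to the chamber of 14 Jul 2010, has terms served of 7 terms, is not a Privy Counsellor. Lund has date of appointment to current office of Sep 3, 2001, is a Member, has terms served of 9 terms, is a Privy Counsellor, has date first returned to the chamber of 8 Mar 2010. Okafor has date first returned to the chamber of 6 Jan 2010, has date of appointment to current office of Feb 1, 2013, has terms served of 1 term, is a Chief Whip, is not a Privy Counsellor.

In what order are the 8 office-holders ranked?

By parliamentary office: Harlow, Marino, Drummond, Vance, Fontaine and Okafor (Chief Whip); then Ruiz (Committee Chair); then Lund (Member).
Among Harlow, Marino, Drummond, Vance, Fontaine and Okafor, by terms served (higher first) (reversed rule for this group): Harlow (11 terms) before Marino (7 terms) before Drummond, Vance and Fontaine (6 terms) before Okafor (1 term).
Drummond, Vance and Fontaine all have date first returned to the chamber 15 Mar 2009, so the next rule applies.
Among Drummond, Vance and Fontaine, by date of appointment to current office (later first): Drummond and Vance (Jul 17, 2010) before Fontaine (Jan 20, 2004).
Among Drummond and Vance, alphabetically by surname: Drummond before Vance.
Full order: Harlow, Marino, Drummond, Vance, Fontaine, Okafor, Ruiz, Lund.

Harlow, Marino, Drummond, Vance, Fontaine, Okafor, Ruiz, Lund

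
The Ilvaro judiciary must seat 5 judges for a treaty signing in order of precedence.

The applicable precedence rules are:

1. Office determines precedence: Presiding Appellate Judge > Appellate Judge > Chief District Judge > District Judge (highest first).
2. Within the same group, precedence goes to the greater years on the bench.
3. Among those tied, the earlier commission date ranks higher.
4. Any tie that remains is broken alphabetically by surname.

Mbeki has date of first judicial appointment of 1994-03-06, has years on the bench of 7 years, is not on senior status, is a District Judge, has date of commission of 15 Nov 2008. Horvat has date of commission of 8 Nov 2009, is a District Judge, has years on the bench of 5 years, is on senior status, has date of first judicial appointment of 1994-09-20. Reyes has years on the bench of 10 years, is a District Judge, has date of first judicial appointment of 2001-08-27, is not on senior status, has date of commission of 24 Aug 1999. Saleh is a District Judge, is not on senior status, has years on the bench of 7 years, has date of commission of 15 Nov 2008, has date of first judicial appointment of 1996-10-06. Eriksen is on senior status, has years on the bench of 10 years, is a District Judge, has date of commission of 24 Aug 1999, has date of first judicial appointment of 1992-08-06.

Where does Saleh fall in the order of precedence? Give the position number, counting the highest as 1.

By office: Eriksen, Reyes, Mbeki, Saleh and Horvat (District Judge).
Among Eriksen, Reyes, Mbeki, Saleh and Horvat, by years on the bench (higher first): Eriksen and Reyes (10 years) before Mbeki and Saleh (7 years) before Horvat (5 years).
Eriksen and Reyes both have date of commission 24 Aug 1999, so the next rule applies.
Among Eriksen and Reyes, alphabetically by surname: Eriksen before Reyes.
Mbeki and Saleh both have date of commission 15 Nov 2008, so the next rule applies.
Among Mbeki and Saleh, alphabetically by surname: Mbeki before Saleh.
Order: Eriksen, Reyes, Mbeki, Saleh, Horvat. So position 4.

4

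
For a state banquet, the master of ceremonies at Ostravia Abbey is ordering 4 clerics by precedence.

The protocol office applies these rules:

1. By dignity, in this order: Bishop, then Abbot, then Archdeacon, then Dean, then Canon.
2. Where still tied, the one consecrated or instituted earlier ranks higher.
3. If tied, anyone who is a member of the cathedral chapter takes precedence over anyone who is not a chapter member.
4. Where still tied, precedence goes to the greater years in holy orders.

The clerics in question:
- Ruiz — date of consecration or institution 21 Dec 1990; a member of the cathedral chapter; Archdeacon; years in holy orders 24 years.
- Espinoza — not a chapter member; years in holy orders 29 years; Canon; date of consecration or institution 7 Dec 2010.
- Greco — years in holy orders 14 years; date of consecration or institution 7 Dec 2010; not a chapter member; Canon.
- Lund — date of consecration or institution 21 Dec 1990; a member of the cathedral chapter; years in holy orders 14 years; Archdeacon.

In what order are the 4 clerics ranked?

Ruiz, Lund, Espinoza, Greco

By dignity: Ruiz and Lund (Archdeacon); then Espinoza and Greco (Canon).
Ruiz and Lund both have date of consecration or institution 21 Dec 1990, so the next rule applies.
Ruiz and Lund are each a member of the cathedral chapter, so the next rule applies.
Among Ruiz and Lund, by years in holy orders (higher first): Ruiz (24 years) before Lund (14 years).
Espinoza and Greco both have date of consecration or institution 7 Dec 2010, so the next rule applies.
Espinoza and Greco are each not a chapter member, so the next rule applies.
Among Espinoza and Greco, by years in holy orders (higher first): Espinoza (29 years) before Greco (14 years).
Full order: Ruiz, Lund, Espinoza, Greco.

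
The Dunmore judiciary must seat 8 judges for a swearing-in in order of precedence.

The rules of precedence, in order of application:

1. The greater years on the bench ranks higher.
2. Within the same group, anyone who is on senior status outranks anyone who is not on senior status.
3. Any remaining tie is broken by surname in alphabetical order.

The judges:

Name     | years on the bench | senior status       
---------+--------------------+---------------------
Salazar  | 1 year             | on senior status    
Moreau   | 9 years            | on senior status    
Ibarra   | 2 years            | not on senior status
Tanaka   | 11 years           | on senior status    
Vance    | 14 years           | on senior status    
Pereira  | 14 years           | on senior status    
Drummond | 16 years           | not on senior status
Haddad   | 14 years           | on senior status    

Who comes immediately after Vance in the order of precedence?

By years on the bench (higher first): Drummond (16 years); then Haddad, Pereira and Vance (each 14 years); then Tanaka (11 years); then Moreau (9 years); then Ibarra (2 years); then Salazar (1 year).
Haddad, Pereira and Vance are each on senior status, so the next rule applies.
Among Haddad, Pereira and Vance, alphabetically by surname: Haddad before Pereira before Vance.
Order: Drummond, Haddad, Pereira, Vance, Tanaka, Moreau, Ibarra, Salazar.

Tanaka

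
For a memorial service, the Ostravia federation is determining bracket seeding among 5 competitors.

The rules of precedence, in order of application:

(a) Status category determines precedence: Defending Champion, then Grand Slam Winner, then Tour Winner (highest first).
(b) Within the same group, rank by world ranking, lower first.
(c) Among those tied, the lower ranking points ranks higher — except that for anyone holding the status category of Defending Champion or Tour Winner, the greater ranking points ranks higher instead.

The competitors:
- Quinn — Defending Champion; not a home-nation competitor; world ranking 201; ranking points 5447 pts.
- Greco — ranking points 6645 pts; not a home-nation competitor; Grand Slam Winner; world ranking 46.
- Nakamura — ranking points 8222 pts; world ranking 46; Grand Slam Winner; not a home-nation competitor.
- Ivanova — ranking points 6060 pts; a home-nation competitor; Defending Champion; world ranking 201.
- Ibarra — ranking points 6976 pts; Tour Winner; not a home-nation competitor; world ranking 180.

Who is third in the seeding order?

By status category: Ivanova and Quinn (Defending Champion); then Greco and Nakamura (Grand Slam Winner); then Ibarra (Tour Winner).
Ivanova and Quinn both have world ranking 201, so the next rule applies.
Among Ivanova and Quinn, by ranking points (higher first) (reversed rule for this group): Ivanova (6060 pts) before Quinn (5447 pts).
Greco and Nakamura both have world ranking 46, so the next rule applies.
Among Greco and Nakamura, by ranking points (lower first): Greco (6645 pts) before Nakamura (8222 pts).
Order: Ivanova, Quinn, Greco, Nakamura, Ibarra.

Greco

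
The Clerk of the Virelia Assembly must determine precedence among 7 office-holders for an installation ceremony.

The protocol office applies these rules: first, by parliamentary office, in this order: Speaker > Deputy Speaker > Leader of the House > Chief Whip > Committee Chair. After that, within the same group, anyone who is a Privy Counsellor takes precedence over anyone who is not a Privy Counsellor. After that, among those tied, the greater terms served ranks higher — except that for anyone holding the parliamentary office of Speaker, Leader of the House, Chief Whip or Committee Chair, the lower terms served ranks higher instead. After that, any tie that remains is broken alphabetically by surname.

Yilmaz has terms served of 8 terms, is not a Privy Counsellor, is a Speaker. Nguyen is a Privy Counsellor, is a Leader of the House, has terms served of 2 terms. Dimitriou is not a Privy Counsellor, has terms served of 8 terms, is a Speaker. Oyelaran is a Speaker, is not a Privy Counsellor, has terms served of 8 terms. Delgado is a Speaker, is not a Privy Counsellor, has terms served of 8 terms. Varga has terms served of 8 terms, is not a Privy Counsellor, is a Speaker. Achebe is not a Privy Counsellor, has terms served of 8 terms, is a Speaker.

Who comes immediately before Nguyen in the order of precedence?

Yilmaz

By parliamentary office: Achebe, Delgado, Dimitriou, Oyelaran, Varga and Yilmaz (Speaker); then Nguyen (Leader of the House).
Achebe, Delgado, Dimitriou, Oyelaran, Varga and Yilmaz are each not a Privy Counsellor, so the next rule applies.
Achebe, Delgado, Dimitriou, Oyelaran, Varga and Yilmaz all have terms served 8 terms, so the next rule applies.
Among Achebe, Delgado, Dimitriou, Oyelaran, Varga and Yilmaz, alphabetically by surname: Achebe before Delgado before Dimitriou before Oyelaran before Varga before Yilmaz.
Order: Achebe, Delgado, Dimitriou, Oyelaran, Varga, Yilmaz, Nguyen.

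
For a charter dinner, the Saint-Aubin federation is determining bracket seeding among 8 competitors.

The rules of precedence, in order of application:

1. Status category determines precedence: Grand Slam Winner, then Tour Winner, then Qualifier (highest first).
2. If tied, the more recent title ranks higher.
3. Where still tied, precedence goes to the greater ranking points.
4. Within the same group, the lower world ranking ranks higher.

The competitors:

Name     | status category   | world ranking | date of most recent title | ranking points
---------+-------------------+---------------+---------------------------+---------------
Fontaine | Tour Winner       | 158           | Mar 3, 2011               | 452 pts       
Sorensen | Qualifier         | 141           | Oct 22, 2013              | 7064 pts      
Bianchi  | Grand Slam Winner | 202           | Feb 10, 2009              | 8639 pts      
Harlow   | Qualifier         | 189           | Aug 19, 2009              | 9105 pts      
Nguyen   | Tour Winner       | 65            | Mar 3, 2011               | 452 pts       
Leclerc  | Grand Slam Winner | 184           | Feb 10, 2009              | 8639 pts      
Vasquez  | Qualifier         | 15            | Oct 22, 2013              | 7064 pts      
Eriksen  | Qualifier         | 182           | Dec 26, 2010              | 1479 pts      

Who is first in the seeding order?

By status category: Leclerc and Bianchi (Grand Slam Winner); then Nguyen and Fontaine (Tour Winner); then Vasquez, Sorensen, Eriksen and Harlow (Qualifier).
Leclerc and Bianchi both have date of most recent title Feb 10, 2009, so the next rule applies.
Leclerc and Bianchi both have ranking points 8639 pts, so the next rule applies.
Among Leclerc and Bianchi, by world ranking (lower first): Leclerc (184) before Bianchi (202).
Nguyen and Fontaine both have date of most recent title Mar 3, 2011, so the next rule applies.
Nguyen and Fontaine both have ranking points 452 pts, so the next rule applies.
Among Nguyen and Fontaine, by world ranking (lower first): Nguyen (65) before Fontaine (158).
Among Vasquez, Sorensen, Eriksen and Harlow, by date of most recent title (later first): Vasquez and Sorensen (Oct 22, 2013) before Eriksen (Dec 26, 2010) before Harlow (Aug 19, 2009).
Vasquez and Sorensen both have ranking points 7064 pts, so the next rule applies.
Among Vasquez and Sorensen, by world ranking (lower first): Vasquez (15) before Sorensen (141).
Order: Leclerc, Bianchi, Nguyen, Fontaine, Vasquez, Sorensen, Eriksen, Harlow.

Leclerc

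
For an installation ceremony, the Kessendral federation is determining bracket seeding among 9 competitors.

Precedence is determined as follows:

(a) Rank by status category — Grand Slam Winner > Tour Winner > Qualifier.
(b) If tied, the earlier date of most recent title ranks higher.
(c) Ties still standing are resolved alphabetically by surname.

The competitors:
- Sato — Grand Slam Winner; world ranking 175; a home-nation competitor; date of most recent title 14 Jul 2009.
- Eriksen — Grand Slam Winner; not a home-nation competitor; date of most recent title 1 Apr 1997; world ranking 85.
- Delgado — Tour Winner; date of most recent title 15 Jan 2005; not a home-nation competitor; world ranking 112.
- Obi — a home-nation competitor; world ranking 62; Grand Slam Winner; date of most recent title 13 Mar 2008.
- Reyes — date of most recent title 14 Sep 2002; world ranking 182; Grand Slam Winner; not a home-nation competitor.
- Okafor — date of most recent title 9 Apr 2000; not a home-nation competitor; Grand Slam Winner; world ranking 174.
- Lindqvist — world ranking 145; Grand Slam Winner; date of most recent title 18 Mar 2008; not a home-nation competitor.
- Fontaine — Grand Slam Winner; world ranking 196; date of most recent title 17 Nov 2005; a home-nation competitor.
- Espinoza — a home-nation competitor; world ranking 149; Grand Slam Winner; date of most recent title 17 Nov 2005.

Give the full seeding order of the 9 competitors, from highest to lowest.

Eriksen, Okafor, Reyes, Espinoza, Fontaine, Obi, Lindqvist, Sato, Delgado

By status category: Eriksen, Okafor, Reyes, Espinoza, Fontaine, Obi, Lindqvist and Sato (Grand Slam Winner); then Delgado (Tour Winner).
Among Eriksen, Okafor, Reyes, Espinoza, Fontaine, Obi, Lindqvist and Sato, by date of most recent title (earlier first): Eriksen (1 Apr 1997) before Okafor (9 Apr 2000) before Reyes (14 Sep 2002) before Espinoza and Fontaine (17 Nov 2005) before Obi (13 Mar 2008) before Lindqvist (18 Mar 2008) before Sato (14 Jul 2009).
Among Espinoza and Fontaine, alphabetically by surname: Espinoza before Fontaine.
Full order: Eriksen, Okafor, Reyes, Espinoza, Fontaine, Obi, Lindqvist, Sato, Delgado.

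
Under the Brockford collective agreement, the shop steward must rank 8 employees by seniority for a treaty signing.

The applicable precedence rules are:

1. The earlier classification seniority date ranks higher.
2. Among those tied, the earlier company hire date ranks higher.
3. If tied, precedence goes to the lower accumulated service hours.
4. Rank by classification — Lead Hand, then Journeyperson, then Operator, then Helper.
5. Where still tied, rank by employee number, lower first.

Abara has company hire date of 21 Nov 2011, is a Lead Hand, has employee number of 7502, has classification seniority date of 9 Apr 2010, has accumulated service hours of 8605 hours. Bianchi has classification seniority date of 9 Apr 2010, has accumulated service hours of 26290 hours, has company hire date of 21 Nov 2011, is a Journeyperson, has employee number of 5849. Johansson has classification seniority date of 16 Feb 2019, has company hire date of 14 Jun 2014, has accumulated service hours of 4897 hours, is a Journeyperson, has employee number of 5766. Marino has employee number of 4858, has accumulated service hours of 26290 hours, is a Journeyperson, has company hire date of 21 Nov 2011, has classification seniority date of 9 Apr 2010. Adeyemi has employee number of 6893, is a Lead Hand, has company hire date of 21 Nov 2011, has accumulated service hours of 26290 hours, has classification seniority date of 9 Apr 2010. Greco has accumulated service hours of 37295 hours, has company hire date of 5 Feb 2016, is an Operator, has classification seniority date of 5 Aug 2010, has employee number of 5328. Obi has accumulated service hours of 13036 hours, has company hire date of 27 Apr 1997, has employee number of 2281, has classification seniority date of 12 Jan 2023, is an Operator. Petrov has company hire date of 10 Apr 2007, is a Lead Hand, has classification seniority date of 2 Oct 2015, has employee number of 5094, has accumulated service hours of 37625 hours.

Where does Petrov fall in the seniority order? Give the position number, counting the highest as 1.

By classification seniority date (earlier first): Abara, Adeyemi, Marino and Bianchi (each 9 Apr 2010); then Greco (5 Aug 2010); then Petrov (2 Oct 2015); then Johansson (16 Feb 2019); then Obi (12 Jan 2023).
Abara, Adeyemi, Marino and Bianchi all have company hire date 21 Nov 2011, so the next rule applies.
Among Abara, Adeyemi, Marino and Bianchi, by accumulated service hours (lower first): Abara (8605 hours) before Adeyemi, Marino and Bianchi (26290 hours).
Among Adeyemi, Marino and Bianchi, by classification: Adeyemi (Lead Hand) before Marino and Bianchi (Journeyperson).
Among Marino and Bianchi, by employee number (lower first): Marino (4858) before Bianchi (5849).
Order: Abara, Adeyemi, Marino, Bianchi, Greco, Petrov, Johansson, Obi. So position 6.

6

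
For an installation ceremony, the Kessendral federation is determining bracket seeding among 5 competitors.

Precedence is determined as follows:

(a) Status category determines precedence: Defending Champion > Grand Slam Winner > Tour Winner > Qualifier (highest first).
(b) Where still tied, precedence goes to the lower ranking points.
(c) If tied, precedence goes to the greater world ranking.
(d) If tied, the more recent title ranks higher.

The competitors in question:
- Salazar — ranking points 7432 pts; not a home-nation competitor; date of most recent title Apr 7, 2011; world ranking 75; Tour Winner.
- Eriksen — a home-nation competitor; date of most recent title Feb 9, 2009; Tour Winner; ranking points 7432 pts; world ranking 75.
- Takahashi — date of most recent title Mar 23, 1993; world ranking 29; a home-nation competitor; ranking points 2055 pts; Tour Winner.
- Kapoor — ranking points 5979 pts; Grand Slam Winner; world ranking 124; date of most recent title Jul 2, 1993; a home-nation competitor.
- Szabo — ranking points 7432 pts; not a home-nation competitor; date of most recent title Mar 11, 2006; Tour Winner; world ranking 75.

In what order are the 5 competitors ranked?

By status category: Kapoor (Grand Slam Winner); then Takahashi, Salazar, Eriksen and Szabo (Tour Winner).
Among Takahashi, Salazar, Eriksen and Szabo, by ranking points (lower first): Takahashi (2055 pts) before Salazar, Eriksen and Szabo (7432 pts).
Salazar, Eriksen and Szabo all have world ranking 75, so the next rule applies.
Among Salazar, Eriksen and Szabo, by date of most recent title (later first): Salazar (Apr 7, 2011) before Eriksen (Feb 9, 2009) before Szabo (Mar 11, 2006).
Full order: Kapoor, Takahashi, Salazar, Eriksen, Szabo.

Kapoor, Takahashi, Salazar, Eriksen, Szabo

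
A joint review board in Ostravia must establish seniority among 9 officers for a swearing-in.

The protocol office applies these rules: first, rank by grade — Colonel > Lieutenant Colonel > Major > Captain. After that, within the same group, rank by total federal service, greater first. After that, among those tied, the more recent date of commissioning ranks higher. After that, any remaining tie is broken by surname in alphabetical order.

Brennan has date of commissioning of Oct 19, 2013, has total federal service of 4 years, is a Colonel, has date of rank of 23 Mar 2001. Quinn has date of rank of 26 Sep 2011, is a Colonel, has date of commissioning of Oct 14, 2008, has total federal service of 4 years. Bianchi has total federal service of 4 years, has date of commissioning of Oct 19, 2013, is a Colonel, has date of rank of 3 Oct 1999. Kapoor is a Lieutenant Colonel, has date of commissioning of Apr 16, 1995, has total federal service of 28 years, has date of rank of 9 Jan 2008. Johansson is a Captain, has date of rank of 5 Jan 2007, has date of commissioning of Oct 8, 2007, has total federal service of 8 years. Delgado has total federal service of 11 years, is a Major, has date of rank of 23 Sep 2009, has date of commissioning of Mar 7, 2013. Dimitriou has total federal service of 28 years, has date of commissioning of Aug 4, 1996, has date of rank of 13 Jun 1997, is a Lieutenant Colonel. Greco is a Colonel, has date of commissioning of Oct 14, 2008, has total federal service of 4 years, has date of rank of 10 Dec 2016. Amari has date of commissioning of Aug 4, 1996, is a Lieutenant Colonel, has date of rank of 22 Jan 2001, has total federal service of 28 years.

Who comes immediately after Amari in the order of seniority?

Dimitriou

By grade: Bianchi, Brennan, Greco and Quinn (Colonel); then Amari, Dimitriou and Kapoor (Lieutenant Colonel); then Delgado (Major); then Johansson (Captain).
Bianchi, Brennan, Greco and Quinn all have total federal service 4 years, so the next rule applies.
Among Bianchi, Brennan, Greco and Quinn, by date of commissioning (later first): Bianchi and Brennan (Oct 19, 2013) before Greco and Quinn (Oct 14, 2008).
Among Bianchi and Brennan, alphabetically by surname: Bianchi before Brennan.
Among Greco and Quinn, alphabetically by surname: Greco before Quinn.
Amari, Dimitriou and Kapoor all have total federal service 28 years, so the next rule applies.
Among Amari, Dimitriou and Kapoor, by date of commissioning (later first): Amari and Dimitriou (Aug 4, 1996) before Kapoor (Apr 16, 1995).
Among Amari and Dimitriou, alphabetically by surname: Amari before Dimitriou.
Order: Bianchi, Brennan, Greco, Quinn, Amari, Dimitriou, Kapoor, Delgado, Johansson.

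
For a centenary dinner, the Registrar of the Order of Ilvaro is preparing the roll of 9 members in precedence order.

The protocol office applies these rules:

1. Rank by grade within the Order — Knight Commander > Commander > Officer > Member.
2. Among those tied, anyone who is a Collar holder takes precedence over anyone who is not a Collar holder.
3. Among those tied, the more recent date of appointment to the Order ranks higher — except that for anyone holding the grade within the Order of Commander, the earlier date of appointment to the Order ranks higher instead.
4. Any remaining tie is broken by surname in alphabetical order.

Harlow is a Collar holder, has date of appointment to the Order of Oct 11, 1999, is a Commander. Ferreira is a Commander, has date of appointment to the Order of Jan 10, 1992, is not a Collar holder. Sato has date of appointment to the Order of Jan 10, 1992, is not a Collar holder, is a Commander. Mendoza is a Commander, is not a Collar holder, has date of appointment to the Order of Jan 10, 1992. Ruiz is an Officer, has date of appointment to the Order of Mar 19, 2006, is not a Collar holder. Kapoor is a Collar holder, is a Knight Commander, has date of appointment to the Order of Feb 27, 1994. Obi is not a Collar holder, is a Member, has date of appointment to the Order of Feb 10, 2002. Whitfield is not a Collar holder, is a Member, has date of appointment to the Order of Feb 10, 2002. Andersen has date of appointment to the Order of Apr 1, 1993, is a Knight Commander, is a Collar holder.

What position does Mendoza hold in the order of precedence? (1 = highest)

By grade within the Order: Kapoor and Andersen (Knight Commander); then Harlow, Ferreira, Mendoza and Sato (Commander); then Ruiz (Officer); then Obi and Whitfield (Member).
Kapoor and Andersen are each a Collar holder, so the next rule applies.
Among Kapoor and Andersen, by date of appointment to the Order (later first): Kapoor (Feb 27, 1994) before Andersen (Apr 1, 1993).
Among Harlow, Ferreira, Mendoza and Sato, a Collar holder before not a Collar holder: Harlow (a Collar holder) before Ferreira, Mendoza and Sato (not a Collar holder).
Ferreira, Mendoza and Sato all have date of appointment to the Order Jan 10, 1992, so the next rule applies.
Among Ferreira, Mendoza and Sato, alphabetically by surname: Ferreira before Mendoza before Sato.
Obi and Whitfield are each not a Collar holder, so the next rule applies.
Obi and Whitfield both have date of appointment to the Order Feb 10, 2002, so the next rule applies.
Among Obi and Whitfield, alphabetically by surname: Obi before Whitfield.
Order: Kapoor, Andersen, Harlow, Ferreira, Mendoza, Sato, Ruiz, Obi, Whitfield. So position 5.

5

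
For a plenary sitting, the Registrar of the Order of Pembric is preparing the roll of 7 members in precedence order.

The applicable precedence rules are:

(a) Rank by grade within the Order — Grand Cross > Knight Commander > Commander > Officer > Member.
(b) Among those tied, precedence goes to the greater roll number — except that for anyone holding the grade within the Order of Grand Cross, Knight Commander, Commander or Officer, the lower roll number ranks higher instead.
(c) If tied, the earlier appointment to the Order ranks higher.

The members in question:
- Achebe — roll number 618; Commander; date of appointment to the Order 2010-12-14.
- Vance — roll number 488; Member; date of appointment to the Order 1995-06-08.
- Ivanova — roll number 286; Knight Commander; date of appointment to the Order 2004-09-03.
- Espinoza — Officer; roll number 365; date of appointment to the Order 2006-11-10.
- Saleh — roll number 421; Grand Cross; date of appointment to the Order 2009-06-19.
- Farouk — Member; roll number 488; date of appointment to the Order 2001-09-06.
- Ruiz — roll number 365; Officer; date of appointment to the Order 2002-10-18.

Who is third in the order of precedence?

By grade within the Order: Saleh (Grand Cross); then Ivanova (Knight Commander); then Achebe (Commander); then Ruiz and Espinoza (Officer); then Vance and Farouk (Member).
Ruiz and Espinoza both have roll number 365, so the next rule applies.
Among Ruiz and Espinoza, by date of appointment to the Order (earlier first): Ruiz (2002-10-18) before Espinoza (2006-11-10).
Vance and Farouk both have roll number 488, so the next rule applies.
Among Vance and Farouk, by date of appointment to the Order (earlier first): Vance (1995-06-08) before Farouk (2001-09-06).
Order: Saleh, Ivanova, Achebe, Ruiz, Espinoza, Vance, Farouk.

Achebe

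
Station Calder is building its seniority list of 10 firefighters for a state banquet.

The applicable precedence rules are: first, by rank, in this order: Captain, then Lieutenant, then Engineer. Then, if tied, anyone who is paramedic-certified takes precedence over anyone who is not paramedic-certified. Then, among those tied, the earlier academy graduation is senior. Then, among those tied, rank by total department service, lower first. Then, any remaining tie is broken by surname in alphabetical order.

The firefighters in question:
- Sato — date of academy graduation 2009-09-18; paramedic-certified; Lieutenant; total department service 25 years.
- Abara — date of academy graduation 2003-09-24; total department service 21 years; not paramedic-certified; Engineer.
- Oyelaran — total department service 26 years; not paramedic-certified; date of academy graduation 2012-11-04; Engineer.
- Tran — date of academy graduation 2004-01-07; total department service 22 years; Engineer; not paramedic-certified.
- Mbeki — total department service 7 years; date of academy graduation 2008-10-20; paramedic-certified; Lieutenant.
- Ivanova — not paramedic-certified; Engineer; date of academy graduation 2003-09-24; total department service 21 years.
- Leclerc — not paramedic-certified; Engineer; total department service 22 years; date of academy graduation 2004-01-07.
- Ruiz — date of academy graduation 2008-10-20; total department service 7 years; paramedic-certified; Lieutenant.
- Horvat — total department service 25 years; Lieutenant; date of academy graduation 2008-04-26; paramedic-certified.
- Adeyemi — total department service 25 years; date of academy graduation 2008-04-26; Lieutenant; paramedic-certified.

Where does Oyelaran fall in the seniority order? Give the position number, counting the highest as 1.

10

By rank: Adeyemi, Horvat, Mbeki, Ruiz and Sato (Lieutenant); then Abara, Ivanova, Leclerc, Tran and Oyelaran (Engineer).
Adeyemi, Horvat, Mbeki, Ruiz and Sato are each paramedic-certified, so the next rule applies.
Among Adeyemi, Horvat, Mbeki, Ruiz and Sato, by date of academy graduation (earlier first): Adeyemi and Horvat (2008-04-26) before Mbeki and Ruiz (2008-10-20) before Sato (2009-09-18).
Adeyemi and Horvat both have total department service 25 years, so the next rule applies.
Among Adeyemi and Horvat, alphabetically by surname: Adeyemi before Horvat.
Mbeki and Ruiz both have total department service 7 years, so the next rule applies.
Among Mbeki and Ruiz, alphabetically by surname: Mbeki before Ruiz.
Abara, Ivanova, Leclerc, Tran and Oyelaran are each not paramedic-certified, so the next rule applies.
Among Abara, Ivanova, Leclerc, Tran and Oyelaran, by date of academy graduation (earlier first): Abara and Ivanova (2003-09-24) before Leclerc and Tran (2004-01-07) before Oyelaran (2012-11-04).
Abara and Ivanova both have total department service 21 years, so the next rule applies.
Among Abara and Ivanova, alphabetically by surname: Abara before Ivanova.
Leclerc and Tran both have total department service 22 years, so the next rule applies.
Among Leclerc and Tran, alphabetically by surname: Leclerc before Tran.
Order: Adeyemi, Horvat, Mbeki, Ruiz, Sato, Abara, Ivanova, Leclerc, Tran, Oyelaran. So position 10.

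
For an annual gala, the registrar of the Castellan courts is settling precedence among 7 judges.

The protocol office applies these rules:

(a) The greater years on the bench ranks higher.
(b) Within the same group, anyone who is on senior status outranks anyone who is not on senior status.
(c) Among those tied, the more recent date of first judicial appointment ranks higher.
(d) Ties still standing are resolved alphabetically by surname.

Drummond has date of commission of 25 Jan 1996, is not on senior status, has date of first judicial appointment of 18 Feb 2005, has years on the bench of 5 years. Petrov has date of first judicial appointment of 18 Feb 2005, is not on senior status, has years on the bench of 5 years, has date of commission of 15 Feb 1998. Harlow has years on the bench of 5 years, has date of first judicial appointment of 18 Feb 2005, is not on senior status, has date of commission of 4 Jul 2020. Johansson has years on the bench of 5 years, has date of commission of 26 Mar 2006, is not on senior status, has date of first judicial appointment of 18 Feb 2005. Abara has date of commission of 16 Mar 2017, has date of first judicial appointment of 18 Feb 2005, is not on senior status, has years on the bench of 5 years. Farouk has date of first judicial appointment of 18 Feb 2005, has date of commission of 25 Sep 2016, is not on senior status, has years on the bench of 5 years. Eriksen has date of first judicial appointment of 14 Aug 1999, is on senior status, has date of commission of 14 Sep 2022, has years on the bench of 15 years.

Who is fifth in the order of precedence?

Harlow

By years on the bench (higher first): Eriksen (15 years); then Abara, Drummond, Farouk, Harlow, Johansson and Petrov (each 5 years).
Abara, Drummond, Farouk, Harlow, Johansson and Petrov are each not on senior status, so the next rule applies.
Abara, Drummond, Farouk, Harlow, Johansson and Petrov all have date of first judicial appointment 18 Feb 2005, so the next rule applies.
Among Abara, Drummond, Farouk, Harlow, Johansson and Petrov, alphabetically by surname: Abara before Drummond before Farouk before Harlow before Johansson before Petrov.
Order: Eriksen, Abara, Drummond, Farouk, Harlow, Johansson, Petrov.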